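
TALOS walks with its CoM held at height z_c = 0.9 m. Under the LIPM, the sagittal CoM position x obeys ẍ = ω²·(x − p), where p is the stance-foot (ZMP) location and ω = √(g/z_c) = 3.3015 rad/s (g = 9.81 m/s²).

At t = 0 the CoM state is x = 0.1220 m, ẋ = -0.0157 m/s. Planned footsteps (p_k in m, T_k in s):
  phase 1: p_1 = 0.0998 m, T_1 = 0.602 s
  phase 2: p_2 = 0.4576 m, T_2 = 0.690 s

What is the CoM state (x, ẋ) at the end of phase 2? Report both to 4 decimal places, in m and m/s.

x = -0.6851, ẋ = -3.6528

phase 1: p=0.0998, T=0.602, ωT=1.987503, cosh=3.717163, sinh=3.580126; start (x,ẋ)=(0.122000, -0.015700) → end (x,ẋ)=(0.165296, 0.204040)
phase 2: p=0.4576, T=0.690, ωT=2.278035, cosh=4.929987, sinh=4.827501; start (x,ẋ)=(0.165296, 0.204040) → end (x,ẋ)=(-0.685105, -3.652826)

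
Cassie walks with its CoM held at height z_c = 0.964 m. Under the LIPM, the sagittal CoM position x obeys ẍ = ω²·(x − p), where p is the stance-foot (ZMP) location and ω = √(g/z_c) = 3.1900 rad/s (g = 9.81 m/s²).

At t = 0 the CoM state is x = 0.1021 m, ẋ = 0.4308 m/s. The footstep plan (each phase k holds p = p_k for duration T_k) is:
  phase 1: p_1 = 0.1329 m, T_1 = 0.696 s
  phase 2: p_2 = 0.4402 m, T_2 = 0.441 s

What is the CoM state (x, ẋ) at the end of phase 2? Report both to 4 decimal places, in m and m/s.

phase 1: p=0.1329, T=0.696, ωT=2.220240, cosh=4.659062, sinh=4.550479; start (x,ẋ)=(0.102100, 0.430800) → end (x,ẋ)=(0.603930, 1.560030)
phase 2: p=0.4402, T=0.441, ωT=1.406790, cosh=2.163878, sinh=1.918950; start (x,ẋ)=(0.603930, 1.560030) → end (x,ẋ)=(1.732930, 4.377978)

x = 1.7329, ẋ = 4.3780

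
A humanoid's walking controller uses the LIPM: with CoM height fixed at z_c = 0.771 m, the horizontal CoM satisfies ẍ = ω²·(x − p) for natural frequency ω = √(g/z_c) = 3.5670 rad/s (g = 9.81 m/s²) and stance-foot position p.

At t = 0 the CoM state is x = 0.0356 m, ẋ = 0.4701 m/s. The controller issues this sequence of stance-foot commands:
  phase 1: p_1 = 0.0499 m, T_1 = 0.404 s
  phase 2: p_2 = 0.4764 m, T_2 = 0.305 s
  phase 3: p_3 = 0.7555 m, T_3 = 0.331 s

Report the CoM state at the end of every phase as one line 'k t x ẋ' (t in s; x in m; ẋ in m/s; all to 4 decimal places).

1 0.4040 0.2808 0.9470
2 0.7090 0.5025 0.6472
3 1.0400 0.5723 -0.1777

phase 1: p=0.0499, T=0.404, ωT=1.441068, cosh=2.230940, sinh=1.994266; start (x,ẋ)=(0.035600, 0.470100) → end (x,ẋ)=(0.280825, 0.947041)
phase 2: p=0.4764, T=0.305, ωT=1.087935, cosh=1.652525, sinh=1.315614; start (x,ẋ)=(0.280825, 0.947041) → end (x,ẋ)=(0.502503, 0.647215)
phase 3: p=0.7555, T=0.331, ωT=1.180677, cosh=1.781824, sinh=1.474754; start (x,ẋ)=(0.502503, 0.647215) → end (x,ẋ)=(0.572291, -0.177652)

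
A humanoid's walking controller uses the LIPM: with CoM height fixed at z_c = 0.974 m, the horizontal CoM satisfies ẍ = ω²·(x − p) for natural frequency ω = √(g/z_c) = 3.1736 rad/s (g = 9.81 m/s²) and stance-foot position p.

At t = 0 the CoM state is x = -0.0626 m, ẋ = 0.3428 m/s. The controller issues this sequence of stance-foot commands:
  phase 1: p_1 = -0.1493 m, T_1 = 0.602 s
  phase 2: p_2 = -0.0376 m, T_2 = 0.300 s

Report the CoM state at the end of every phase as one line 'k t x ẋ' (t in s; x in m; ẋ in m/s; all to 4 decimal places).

1 0.6020 0.5069 2.0926
2 0.9020 1.4999 5.0202

phase 1: p=-0.1493, T=0.602, ωT=1.910507, cosh=3.452260, sinh=3.304255; start (x,ẋ)=(-0.062600, 0.342800) → end (x,ẋ)=(0.506924, 2.092604)
phase 2: p=-0.0376, T=0.300, ωT=0.952080, cosh=1.488515, sinh=1.102578; start (x,ẋ)=(0.506924, 2.092604) → end (x,ẋ)=(1.499949, 5.020240)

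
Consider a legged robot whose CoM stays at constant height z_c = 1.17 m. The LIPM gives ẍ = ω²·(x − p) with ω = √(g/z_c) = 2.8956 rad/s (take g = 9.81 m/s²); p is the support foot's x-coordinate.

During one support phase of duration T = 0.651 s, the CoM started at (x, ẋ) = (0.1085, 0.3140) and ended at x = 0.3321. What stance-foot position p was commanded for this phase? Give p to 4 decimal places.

p = 0.1614

ωT = 2.8956·0.651 = 1.885036; cosh(ωT) = 3.369206, sinh(ωT) = 3.217383
x(T) = p + (x₀−p)·cosh(ωT) + (ẋ₀/ω)·sinh(ωT) ⇒ p·(1 − cosh) = x(T) − x₀·cosh − (ẋ₀/ω)·sinh
numerator   = 0.3321 − (0.1085)·3.369206 − (0.3140/2.8956)·3.217383 = -0.382353
denominator = 1 − 3.369206 = -2.369206
p = -0.382353 / -2.369206 = 0.1614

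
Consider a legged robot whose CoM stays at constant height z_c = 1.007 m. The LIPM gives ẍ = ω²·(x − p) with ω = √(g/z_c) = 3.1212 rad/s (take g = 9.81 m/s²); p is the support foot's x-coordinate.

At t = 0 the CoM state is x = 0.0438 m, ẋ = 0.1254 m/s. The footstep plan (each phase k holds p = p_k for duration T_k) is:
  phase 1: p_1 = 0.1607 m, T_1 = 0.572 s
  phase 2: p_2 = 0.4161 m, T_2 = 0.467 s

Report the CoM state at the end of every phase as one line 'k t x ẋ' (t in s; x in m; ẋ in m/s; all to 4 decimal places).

1 0.5720 -0.0812 -0.6727
2 1.0390 -1.1476 -4.6760

phase 1: p=0.1607, T=0.572, ωT=1.785326, cosh=3.064634, sinh=2.896892; start (x,ẋ)=(0.043800, 0.125400) → end (x,ẋ)=(-0.081168, -0.672679)
phase 2: p=0.4161, T=0.467, ωT=1.457600, cosh=2.264217, sinh=2.031423; start (x,ẋ)=(-0.081168, -0.672679) → end (x,ẋ)=(-1.147633, -4.676005)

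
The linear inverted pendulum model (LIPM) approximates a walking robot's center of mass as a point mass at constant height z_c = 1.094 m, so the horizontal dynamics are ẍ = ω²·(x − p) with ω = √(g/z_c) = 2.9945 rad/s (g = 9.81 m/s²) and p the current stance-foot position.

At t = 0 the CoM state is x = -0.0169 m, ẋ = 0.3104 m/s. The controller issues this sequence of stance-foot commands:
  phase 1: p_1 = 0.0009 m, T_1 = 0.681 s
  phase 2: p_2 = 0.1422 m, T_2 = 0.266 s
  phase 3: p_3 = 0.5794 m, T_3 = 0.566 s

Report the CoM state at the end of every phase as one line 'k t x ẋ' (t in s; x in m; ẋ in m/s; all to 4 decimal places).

phase 1: p=0.0009, T=0.681, ωT=2.039255, cosh=3.907502, sinh=3.777376; start (x,ẋ)=(-0.016900, 0.310400) → end (x,ẋ)=(0.322897, 1.011546)
phase 2: p=0.1422, T=0.266, ωT=0.796537, cosh=1.334367, sinh=0.883480; start (x,ẋ)=(0.322897, 1.011546) → end (x,ẋ)=(0.681757, 1.827823)
phase 3: p=0.5794, T=0.566, ωT=1.694887, cosh=2.814825, sinh=2.631205; start (x,ẋ)=(0.681757, 1.827823) → end (x,ẋ)=(2.473586, 5.951485)

1 0.6810 0.3229 1.0115
2 0.9470 0.6818 1.8278
3 1.5130 2.4736 5.9515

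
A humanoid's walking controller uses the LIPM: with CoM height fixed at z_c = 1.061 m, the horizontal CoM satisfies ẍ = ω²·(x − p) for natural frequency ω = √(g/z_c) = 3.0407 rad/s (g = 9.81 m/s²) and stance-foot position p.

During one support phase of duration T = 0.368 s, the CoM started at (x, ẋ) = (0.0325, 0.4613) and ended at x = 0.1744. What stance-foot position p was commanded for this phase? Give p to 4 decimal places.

ωT = 3.0407·0.368 = 1.118978; cosh(ωT) = 1.694168, sinh(ωT) = 1.367554
x(T) = p + (x₀−p)·cosh(ωT) + (ẋ₀/ω)·sinh(ωT) ⇒ p·(1 − cosh) = x(T) − x₀·cosh − (ẋ₀/ω)·sinh
numerator   = 0.1744 − (0.0325)·1.694168 − (0.4613/3.0407)·1.367554 = -0.088130
denominator = 1 − 1.694168 = -0.694168
p = -0.088130 / -0.694168 = 0.1270

p = 0.1270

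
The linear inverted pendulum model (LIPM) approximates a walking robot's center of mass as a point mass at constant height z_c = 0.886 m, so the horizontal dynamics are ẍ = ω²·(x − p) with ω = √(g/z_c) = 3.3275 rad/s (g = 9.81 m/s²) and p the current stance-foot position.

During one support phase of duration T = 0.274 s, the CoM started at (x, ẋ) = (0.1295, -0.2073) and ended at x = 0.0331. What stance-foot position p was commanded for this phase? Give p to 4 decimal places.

ωT = 3.3275·0.274 = 0.911735; cosh(ωT) = 1.445232, sinh(ωT) = 1.043405
x(T) = p + (x₀−p)·cosh(ωT) + (ẋ₀/ω)·sinh(ωT) ⇒ p·(1 − cosh) = x(T) − x₀·cosh − (ẋ₀/ω)·sinh
numerator   = 0.0331 − (0.1295)·1.445232 − (-0.2073/3.3275)·1.043405 = -0.089054
denominator = 1 − 1.445232 = -0.445232
p = -0.089054 / -0.445232 = 0.2000

p = 0.2000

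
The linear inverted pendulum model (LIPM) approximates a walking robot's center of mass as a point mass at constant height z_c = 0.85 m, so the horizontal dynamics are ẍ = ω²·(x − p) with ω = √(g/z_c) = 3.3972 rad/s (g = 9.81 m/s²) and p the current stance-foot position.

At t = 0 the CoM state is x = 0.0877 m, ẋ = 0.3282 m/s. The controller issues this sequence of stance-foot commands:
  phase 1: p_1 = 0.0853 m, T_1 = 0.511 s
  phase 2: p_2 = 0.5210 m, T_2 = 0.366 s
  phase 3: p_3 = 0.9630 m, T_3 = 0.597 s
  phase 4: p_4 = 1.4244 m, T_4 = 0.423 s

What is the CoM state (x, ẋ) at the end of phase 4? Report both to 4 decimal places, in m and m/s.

phase 1: p=0.0853, T=0.511, ωT=1.735969, cosh=2.925327, sinh=2.749098; start (x,ẋ)=(0.087700, 0.328200) → end (x,ẋ)=(0.357908, 0.982507)
phase 2: p=0.5210, T=0.366, ωT=1.243375, cosh=1.877853, sinh=1.589444; start (x,ẋ)=(0.357908, 0.982507) → end (x,ẋ)=(0.674422, 0.964363)
phase 3: p=0.9630, T=0.597, ωT=2.028128, cosh=3.865715, sinh=3.734134; start (x,ẋ)=(0.674422, 0.964363) → end (x,ẋ)=(0.907448, 0.067167)
phase 4: p=1.4244, T=0.423, ωT=1.437016, cosh=2.222877, sinh=1.985241; start (x,ẋ)=(0.907448, 0.067167) → end (x,ẋ)=(0.314529, -3.337159)

x = 0.3145, ẋ = -3.3372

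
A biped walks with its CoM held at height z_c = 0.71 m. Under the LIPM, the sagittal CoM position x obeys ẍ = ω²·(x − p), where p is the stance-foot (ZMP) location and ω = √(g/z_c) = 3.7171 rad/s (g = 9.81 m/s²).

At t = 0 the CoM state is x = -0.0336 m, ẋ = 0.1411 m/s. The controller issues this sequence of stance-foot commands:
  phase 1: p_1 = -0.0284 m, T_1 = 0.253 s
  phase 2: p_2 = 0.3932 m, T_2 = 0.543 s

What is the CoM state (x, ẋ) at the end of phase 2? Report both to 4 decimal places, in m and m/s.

phase 1: p=-0.0284, T=0.253, ωT=0.940426, cosh=1.475767, sinh=1.085306; start (x,ẋ)=(-0.033600, 0.141100) → end (x,ẋ)=(0.005124, 0.187253)
phase 2: p=0.3932, T=0.543, ωT=2.018385, cosh=3.829516, sinh=3.696646; start (x,ẋ)=(0.005124, 0.187253) → end (x,ẋ)=(-0.906721, -4.615390)

x = -0.9067, ẋ = -4.6154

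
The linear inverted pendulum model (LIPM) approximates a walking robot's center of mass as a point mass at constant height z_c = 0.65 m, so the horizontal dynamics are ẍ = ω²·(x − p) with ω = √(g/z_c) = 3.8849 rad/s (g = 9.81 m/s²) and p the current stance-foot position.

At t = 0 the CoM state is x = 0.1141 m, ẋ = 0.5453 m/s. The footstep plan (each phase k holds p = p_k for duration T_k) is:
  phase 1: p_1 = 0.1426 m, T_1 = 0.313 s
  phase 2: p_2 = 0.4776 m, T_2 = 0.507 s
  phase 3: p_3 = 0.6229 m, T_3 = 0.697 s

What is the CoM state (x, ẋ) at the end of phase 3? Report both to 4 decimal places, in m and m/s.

x = 1.8047, ẋ = 4.6426

phase 1: p=0.1426, T=0.313, ωT=1.215974, cosh=1.834999, sinh=1.538578; start (x,ẋ)=(0.114100, 0.545300) → end (x,ẋ)=(0.306263, 0.830274)
phase 2: p=0.4776, T=0.507, ωT=1.969644, cosh=3.653816, sinh=3.514310; start (x,ẋ)=(0.306263, 0.830274) → end (x,ẋ)=(0.602640, 0.694456)
phase 3: p=0.6229, T=0.697, ωT=2.707775, cosh=7.531281, sinh=7.464596; start (x,ẋ)=(0.602640, 0.694456) → end (x,ẋ)=(1.804671, 4.642622)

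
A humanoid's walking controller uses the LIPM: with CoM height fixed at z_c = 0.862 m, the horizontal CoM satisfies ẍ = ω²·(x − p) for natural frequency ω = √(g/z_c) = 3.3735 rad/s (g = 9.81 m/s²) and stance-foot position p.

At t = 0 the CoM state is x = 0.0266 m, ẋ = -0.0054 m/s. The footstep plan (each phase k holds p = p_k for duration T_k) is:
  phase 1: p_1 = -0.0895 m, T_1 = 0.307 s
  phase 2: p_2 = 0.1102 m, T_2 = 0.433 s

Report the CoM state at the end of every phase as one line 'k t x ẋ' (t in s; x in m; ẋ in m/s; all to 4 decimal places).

phase 1: p=-0.0895, T=0.307, ωT=1.035664, cosh=1.585984, sinh=1.230994; start (x,ẋ)=(0.026600, -0.005400) → end (x,ẋ)=(0.092662, 0.473571)
phase 2: p=0.1102, T=0.433, ωT=1.460725, cosh=2.270576, sinh=2.038508; start (x,ẋ)=(0.092662, 0.473571) → end (x,ẋ)=(0.356544, 0.954673)

1 0.3070 0.0927 0.4736
2 0.7400 0.3565 0.9547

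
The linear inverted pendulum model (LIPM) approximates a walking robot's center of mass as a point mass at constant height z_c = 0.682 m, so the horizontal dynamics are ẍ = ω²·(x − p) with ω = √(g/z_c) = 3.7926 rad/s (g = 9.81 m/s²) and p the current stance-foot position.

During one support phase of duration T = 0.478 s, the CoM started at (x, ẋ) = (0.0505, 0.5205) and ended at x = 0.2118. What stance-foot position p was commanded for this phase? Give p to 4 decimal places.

ωT = 3.7926·0.478 = 1.812863; cosh(ωT) = 3.145576, sinh(ωT) = 2.982390
x(T) = p + (x₀−p)·cosh(ωT) + (ẋ₀/ω)·sinh(ωT) ⇒ p·(1 − cosh) = x(T) − x₀·cosh − (ẋ₀/ω)·sinh
numerator   = 0.2118 − (0.0505)·3.145576 − (0.5205/3.7926)·2.982390 = -0.356358
denominator = 1 − 3.145576 = -2.145576
p = -0.356358 / -2.145576 = 0.1661

p = 0.1661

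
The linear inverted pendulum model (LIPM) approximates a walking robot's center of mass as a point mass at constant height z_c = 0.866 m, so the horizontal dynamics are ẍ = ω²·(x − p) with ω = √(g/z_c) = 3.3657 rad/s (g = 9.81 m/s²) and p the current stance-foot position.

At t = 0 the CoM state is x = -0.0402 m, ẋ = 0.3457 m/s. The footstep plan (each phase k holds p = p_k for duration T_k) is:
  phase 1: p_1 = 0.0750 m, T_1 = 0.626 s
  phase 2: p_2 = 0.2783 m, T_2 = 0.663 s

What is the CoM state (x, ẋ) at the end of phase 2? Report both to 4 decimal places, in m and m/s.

x = -1.1589, ẋ = -4.7542

phase 1: p=0.0750, T=0.626, ωT=2.106928, cosh=4.172277, sinh=4.050666; start (x,ẋ)=(-0.040200, 0.345700) → end (x,ẋ)=(0.010408, -0.128203)
phase 2: p=0.2783, T=0.663, ωT=2.231459, cosh=4.710409, sinh=4.603037; start (x,ẋ)=(0.010408, -0.128203) → end (x,ẋ)=(-1.158914, -4.754184)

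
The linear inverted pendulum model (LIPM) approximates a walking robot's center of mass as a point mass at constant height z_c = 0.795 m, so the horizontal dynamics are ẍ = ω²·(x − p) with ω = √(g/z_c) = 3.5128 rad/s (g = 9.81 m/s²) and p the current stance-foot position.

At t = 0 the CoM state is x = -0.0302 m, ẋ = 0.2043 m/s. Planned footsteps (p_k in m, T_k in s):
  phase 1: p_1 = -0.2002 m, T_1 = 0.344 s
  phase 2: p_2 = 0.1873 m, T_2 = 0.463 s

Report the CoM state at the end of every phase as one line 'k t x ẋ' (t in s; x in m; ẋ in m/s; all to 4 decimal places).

1 0.3440 0.1985 1.2831
2 0.8070 1.1096 3.4845

phase 1: p=-0.2002, T=0.344, ωT=1.208403, cosh=1.823404, sinh=1.524730; start (x,ẋ)=(-0.030200, 0.204300) → end (x,ẋ)=(0.198455, 1.283054)
phase 2: p=0.1873, T=0.463, ωT=1.626426, cosh=2.641150, sinh=2.444519; start (x,ẋ)=(0.198455, 1.283054) → end (x,ẋ)=(1.109625, 3.484526)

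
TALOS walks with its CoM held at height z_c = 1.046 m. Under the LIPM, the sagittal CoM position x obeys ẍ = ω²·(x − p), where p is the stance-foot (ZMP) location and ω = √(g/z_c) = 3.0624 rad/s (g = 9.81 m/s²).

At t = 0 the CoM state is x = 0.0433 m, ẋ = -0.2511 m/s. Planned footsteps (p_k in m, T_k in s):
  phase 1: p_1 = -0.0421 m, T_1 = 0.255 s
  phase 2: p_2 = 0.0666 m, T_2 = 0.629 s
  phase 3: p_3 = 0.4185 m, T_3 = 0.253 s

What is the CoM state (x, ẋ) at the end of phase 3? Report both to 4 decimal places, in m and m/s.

phase 1: p=-0.0421, T=0.255, ωT=0.780912, cosh=1.320725, sinh=0.862737; start (x,ẋ)=(0.043300, -0.251100) → end (x,ẋ)=(-0.000050, -0.106003)
phase 2: p=0.0666, T=0.629, ωT=1.926250, cosh=3.504707, sinh=3.359013; start (x,ẋ)=(-0.000050, -0.106003) → end (x,ẋ)=(-0.283258, -1.057113)
phase 3: p=0.4185, T=0.253, ωT=0.774787, cosh=1.315466, sinh=0.854664; start (x,ẋ)=(-0.283258, -1.057113) → end (x,ẋ)=(-0.799662, -3.227325)

x = -0.7997, ẋ = -3.2273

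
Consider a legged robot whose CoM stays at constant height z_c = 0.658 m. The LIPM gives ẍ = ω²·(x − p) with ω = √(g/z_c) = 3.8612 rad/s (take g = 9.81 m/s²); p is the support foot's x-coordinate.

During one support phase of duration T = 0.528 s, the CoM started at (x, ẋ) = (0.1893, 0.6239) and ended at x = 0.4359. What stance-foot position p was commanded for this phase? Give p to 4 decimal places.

p = 0.3144

ωT = 3.8612·0.528 = 2.038714; cosh(ωT) = 3.905459, sinh(ωT) = 3.775263
x(T) = p + (x₀−p)·cosh(ωT) + (ẋ₀/ω)·sinh(ωT) ⇒ p·(1 − cosh) = x(T) − x₀·cosh − (ẋ₀/ω)·sinh
numerator   = 0.4359 − (0.1893)·3.905459 − (0.6239/3.8612)·3.775263 = -0.913418
denominator = 1 − 3.905459 = -2.905459
p = -0.913418 / -2.905459 = 0.3144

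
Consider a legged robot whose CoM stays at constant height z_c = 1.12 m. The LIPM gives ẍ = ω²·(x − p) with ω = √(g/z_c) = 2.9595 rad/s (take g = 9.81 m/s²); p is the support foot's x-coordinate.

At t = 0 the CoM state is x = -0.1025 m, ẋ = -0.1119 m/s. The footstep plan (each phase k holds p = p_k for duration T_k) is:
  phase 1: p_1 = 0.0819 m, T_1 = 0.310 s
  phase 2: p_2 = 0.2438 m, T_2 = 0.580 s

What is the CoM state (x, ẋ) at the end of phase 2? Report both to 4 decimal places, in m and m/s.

x = -1.7741, ẋ = -5.8546

phase 1: p=0.0819, T=0.310, ωT=0.917445, cosh=1.451213, sinh=1.051674; start (x,ẋ)=(-0.102500, -0.111900) → end (x,ẋ)=(-0.225468, -0.736323)
phase 2: p=0.2438, T=0.580, ωT=1.716510, cosh=2.872382, sinh=2.692690; start (x,ẋ)=(-0.225468, -0.736323) → end (x,ẋ)=(-1.774058, -5.854605)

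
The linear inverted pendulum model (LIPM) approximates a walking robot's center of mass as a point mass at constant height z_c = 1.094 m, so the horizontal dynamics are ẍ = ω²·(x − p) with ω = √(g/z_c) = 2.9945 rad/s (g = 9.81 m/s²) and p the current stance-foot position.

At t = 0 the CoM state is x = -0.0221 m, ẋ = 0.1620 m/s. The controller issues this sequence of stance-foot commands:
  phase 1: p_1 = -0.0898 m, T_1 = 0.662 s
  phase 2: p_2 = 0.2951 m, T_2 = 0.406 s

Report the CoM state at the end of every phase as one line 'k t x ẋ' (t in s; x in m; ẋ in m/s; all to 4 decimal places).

1 0.6620 0.3533 1.3211
2 1.0680 1.0804 2.6917

phase 1: p=-0.0898, T=0.662, ωT=1.982359, cosh=3.698796, sinh=3.561052; start (x,ẋ)=(-0.022100, 0.162000) → end (x,ẋ)=(0.353259, 1.321129)
phase 2: p=0.2951, T=0.406, ωT=1.215767, cosh=1.834681, sinh=1.538199; start (x,ẋ)=(0.353259, 1.321129) → end (x,ẋ)=(1.080433, 2.691736)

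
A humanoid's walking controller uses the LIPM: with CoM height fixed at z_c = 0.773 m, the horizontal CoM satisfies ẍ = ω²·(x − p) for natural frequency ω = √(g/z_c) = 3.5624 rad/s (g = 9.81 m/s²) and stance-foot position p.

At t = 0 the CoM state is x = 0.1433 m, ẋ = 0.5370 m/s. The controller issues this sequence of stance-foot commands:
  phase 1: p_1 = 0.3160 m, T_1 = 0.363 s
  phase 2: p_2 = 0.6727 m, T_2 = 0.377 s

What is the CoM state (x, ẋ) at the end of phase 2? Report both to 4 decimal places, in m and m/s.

x = -0.2219, ẋ = -2.7727

phase 1: p=0.3160, T=0.363, ωT=1.293151, cosh=1.959328, sinh=1.684924; start (x,ẋ)=(0.143300, 0.537000) → end (x,ẋ)=(0.231611, 0.015550)
phase 2: p=0.6727, T=0.377, ωT=1.343025, cosh=2.045834, sinh=1.784779; start (x,ẋ)=(0.231611, 0.015550) → end (x,ẋ)=(-0.221904, -2.772673)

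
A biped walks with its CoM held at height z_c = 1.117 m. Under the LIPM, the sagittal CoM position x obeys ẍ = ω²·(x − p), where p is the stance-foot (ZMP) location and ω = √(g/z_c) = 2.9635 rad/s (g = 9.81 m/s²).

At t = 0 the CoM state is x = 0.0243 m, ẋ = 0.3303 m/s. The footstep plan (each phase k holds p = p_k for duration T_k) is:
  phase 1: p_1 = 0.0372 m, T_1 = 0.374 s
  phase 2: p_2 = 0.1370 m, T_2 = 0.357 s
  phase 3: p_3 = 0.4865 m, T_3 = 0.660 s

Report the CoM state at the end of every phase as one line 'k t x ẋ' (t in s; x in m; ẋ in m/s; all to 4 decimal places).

phase 1: p=0.0372, T=0.374, ωT=1.108349, cosh=1.679728, sinh=1.349625; start (x,ẋ)=(0.024300, 0.330300) → end (x,ẋ)=(0.165955, 0.503219)
phase 2: p=0.1370, T=0.357, ωT=1.057969, cosh=1.613838, sinh=1.266678; start (x,ẋ)=(0.165955, 0.503219) → end (x,ẋ)=(0.398818, 0.920807)
phase 3: p=0.4865, T=0.660, ωT=1.955910, cosh=3.605893, sinh=3.464457; start (x,ẋ)=(0.398818, 0.920807) → end (x,ẋ)=(1.246792, 2.420111)

1 0.3740 0.1660 0.5032
2 0.7310 0.3988 0.9208
3 1.3910 1.2468 2.4201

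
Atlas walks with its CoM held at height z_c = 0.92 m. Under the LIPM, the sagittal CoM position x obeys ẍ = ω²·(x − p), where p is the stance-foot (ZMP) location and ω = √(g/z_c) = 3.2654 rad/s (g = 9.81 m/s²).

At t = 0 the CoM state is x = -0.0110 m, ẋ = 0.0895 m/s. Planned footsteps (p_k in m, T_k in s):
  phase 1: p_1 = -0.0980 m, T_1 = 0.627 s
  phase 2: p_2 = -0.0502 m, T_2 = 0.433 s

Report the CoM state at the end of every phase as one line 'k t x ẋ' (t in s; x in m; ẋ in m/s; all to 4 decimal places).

phase 1: p=-0.0980, T=0.627, ωT=2.047406, cosh=3.938423, sinh=3.809353; start (x,ẋ)=(-0.011000, 0.089500) → end (x,ẋ)=(0.349052, 1.434687)
phase 2: p=-0.0502, T=0.433, ωT=1.413918, cosh=2.177612, sinh=1.934424; start (x,ẋ)=(0.349052, 1.434687) → end (x,ẋ)=(1.669124, 5.646132)

1 0.6270 0.3491 1.4347
2 1.0600 1.6691 5.6461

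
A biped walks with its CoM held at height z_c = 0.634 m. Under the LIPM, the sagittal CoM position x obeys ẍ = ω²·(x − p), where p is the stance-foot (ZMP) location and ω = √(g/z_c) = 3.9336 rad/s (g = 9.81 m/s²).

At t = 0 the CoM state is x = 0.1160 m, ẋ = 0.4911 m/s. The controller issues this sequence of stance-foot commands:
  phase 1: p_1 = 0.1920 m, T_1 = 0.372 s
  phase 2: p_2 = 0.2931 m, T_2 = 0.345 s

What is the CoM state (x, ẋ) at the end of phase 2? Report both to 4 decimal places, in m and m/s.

phase 1: p=0.1920, T=0.372, ωT=1.463299, cosh=2.275830, sinh=2.044359; start (x,ẋ)=(0.116000, 0.491100) → end (x,ẋ)=(0.274270, 0.506492)
phase 2: p=0.2931, T=0.345, ωT=1.357092, cosh=2.071144, sinh=1.813736; start (x,ẋ)=(0.274270, 0.506492) → end (x,ẋ)=(0.487638, 0.914674)

x = 0.4876, ẋ = 0.9147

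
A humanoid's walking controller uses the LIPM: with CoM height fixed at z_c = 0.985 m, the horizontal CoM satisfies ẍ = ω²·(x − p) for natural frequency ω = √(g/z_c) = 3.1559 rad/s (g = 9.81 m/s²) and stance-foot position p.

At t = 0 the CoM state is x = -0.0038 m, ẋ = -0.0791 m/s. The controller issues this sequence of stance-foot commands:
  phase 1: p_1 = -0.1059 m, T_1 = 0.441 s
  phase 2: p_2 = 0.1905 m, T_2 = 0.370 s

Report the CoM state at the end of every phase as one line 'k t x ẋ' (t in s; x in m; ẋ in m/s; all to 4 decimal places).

1 0.4410 0.0648 0.4390
2 0.8110 0.1709 0.1981

phase 1: p=-0.1059, T=0.441, ωT=1.391752, cosh=2.135265, sinh=1.886625; start (x,ẋ)=(-0.003800, -0.079100) → end (x,ẋ)=(0.064824, 0.439004)
phase 2: p=0.1905, T=0.370, ωT=1.167683, cosh=1.762811, sinh=1.451725; start (x,ẋ)=(0.064824, 0.439004) → end (x,ẋ)=(0.170900, 0.198096)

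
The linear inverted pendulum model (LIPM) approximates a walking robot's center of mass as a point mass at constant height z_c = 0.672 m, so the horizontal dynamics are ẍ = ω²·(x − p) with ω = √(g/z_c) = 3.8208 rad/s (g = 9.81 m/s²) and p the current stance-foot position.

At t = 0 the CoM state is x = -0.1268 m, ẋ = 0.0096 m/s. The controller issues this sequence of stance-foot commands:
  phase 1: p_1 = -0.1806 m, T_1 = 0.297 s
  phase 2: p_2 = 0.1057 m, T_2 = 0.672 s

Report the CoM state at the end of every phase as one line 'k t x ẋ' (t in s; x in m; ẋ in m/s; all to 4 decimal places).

1 0.2970 -0.0848 0.3031
2 0.9690 -0.6290 -2.7279

phase 1: p=-0.1806, T=0.297, ωT=1.134778, cosh=1.715988, sinh=1.394494; start (x,ẋ)=(-0.126800, 0.009600) → end (x,ẋ)=(-0.084776, 0.303124)
phase 2: p=0.1057, T=0.672, ωT=2.567578, cosh=6.555467, sinh=6.478745; start (x,ẋ)=(-0.084776, 0.303124) → end (x,ẋ)=(-0.628967, -2.727922)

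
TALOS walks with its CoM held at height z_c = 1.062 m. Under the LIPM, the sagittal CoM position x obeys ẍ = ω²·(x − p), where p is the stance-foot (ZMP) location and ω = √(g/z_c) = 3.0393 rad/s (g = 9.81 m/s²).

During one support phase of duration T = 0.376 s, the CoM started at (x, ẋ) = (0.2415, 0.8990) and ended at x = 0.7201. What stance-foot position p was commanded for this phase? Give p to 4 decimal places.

ωT = 3.0393·0.376 = 1.142777; cosh(ωT) = 1.727198, sinh(ωT) = 1.408265
x(T) = p + (x₀−p)·cosh(ωT) + (ẋ₀/ω)·sinh(ωT) ⇒ p·(1 − cosh) = x(T) − x₀·cosh − (ẋ₀/ω)·sinh
numerator   = 0.7201 − (0.2415)·1.727198 − (0.8990/3.0393)·1.408265 = -0.113572
denominator = 1 − 1.727198 = -0.727198
p = -0.113572 / -0.727198 = 0.1562

p = 0.1562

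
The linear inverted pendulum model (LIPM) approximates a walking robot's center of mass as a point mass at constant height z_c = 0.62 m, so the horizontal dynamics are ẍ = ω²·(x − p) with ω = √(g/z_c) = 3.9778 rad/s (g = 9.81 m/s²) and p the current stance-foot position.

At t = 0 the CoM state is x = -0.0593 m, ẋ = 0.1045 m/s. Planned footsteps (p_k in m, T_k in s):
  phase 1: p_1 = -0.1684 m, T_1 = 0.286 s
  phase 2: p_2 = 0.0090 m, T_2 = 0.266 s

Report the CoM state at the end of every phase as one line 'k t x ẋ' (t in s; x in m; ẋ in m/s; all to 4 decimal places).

1 0.2860 0.0560 0.7871
2 0.5520 0.3356 1.5072

phase 1: p=-0.1684, T=0.286, ωT=1.137651, cosh=1.720001, sinh=1.399430; start (x,ẋ)=(-0.059300, 0.104500) → end (x,ẋ)=(0.056016, 0.787062)
phase 2: p=0.0090, T=0.266, ωT=1.058095, cosh=1.613997, sinh=1.266880; start (x,ẋ)=(0.056016, 0.787062) → end (x,ẋ)=(0.335554, 1.507249)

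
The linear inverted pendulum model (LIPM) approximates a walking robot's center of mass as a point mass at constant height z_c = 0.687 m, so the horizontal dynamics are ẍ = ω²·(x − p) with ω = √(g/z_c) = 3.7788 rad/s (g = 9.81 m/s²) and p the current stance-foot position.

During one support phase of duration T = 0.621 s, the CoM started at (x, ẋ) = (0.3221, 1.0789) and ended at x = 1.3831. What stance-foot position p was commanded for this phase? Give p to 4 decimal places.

p = 0.4197

ωT = 3.7788·0.621 = 2.346635; cosh(ωT) = 5.273017, sinh(ωT) = 5.177326
x(T) = p + (x₀−p)·cosh(ωT) + (ẋ₀/ω)·sinh(ωT) ⇒ p·(1 − cosh) = x(T) − x₀·cosh − (ẋ₀/ω)·sinh
numerator   = 1.3831 − (0.3221)·5.273017 − (1.0789/3.7788)·5.177326 = -1.793537
denominator = 1 − 5.273017 = -4.273017
p = -1.793537 / -4.273017 = 0.4197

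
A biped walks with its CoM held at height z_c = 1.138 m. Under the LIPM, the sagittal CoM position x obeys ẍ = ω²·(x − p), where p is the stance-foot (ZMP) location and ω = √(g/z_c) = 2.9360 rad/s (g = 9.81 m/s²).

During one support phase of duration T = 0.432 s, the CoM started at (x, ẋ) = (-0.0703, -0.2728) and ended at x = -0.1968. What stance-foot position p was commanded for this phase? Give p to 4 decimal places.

ωT = 2.9360·0.432 = 1.268352; cosh(ωT) = 1.918142, sinh(ωT) = 1.636847
x(T) = p + (x₀−p)·cosh(ωT) + (ẋ₀/ω)·sinh(ωT) ⇒ p·(1 − cosh) = x(T) − x₀·cosh − (ẋ₀/ω)·sinh
numerator   = -0.1968 − (-0.0703)·1.918142 − (-0.2728/2.9360)·1.636847 = 0.090134
denominator = 1 − 1.918142 = -0.918142
p = 0.090134 / -0.918142 = -0.0982

p = -0.0982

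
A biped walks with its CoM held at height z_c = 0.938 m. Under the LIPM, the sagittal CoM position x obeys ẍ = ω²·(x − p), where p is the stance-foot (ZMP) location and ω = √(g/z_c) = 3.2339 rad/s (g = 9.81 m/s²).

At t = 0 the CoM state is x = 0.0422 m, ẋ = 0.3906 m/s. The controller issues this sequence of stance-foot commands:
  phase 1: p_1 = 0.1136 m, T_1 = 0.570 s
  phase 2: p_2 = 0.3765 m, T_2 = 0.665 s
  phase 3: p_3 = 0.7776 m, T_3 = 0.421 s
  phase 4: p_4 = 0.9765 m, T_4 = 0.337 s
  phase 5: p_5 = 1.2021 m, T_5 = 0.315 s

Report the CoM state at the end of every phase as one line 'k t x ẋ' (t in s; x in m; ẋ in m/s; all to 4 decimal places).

phase 1: p=0.1136, T=0.570, ωT=1.843323, cosh=3.237894, sinh=3.079603; start (x,ẋ)=(0.042200, 0.390600) → end (x,ẋ)=(0.254378, 0.553639)
phase 2: p=0.3765, T=0.665, ωT=2.150544, cosh=4.352973, sinh=4.236552; start (x,ẋ)=(0.254378, 0.553639) → end (x,ẋ)=(0.570198, 0.736834)
phase 3: p=0.7776, T=0.421, ωT=1.361472, cosh=2.079108, sinh=1.822825; start (x,ẋ)=(0.570198, 0.736834) → end (x,ẋ)=(0.761714, 0.309359)
phase 4: p=0.9765, T=0.337, ωT=1.089824, cosh=1.655014, sinh=1.318738; start (x,ẋ)=(0.761714, 0.309359) → end (x,ẋ)=(0.747179, -0.403997)
phase 5: p=1.2021, T=0.315, ωT=1.018679, cosh=1.565302, sinh=1.204230; start (x,ẋ)=(0.747179, -0.403997) → end (x,ẋ)=(0.339572, -2.404004)

1 0.5700 0.2544 0.5536
2 1.2350 0.5702 0.7368
3 1.6560 0.7617 0.3094
4 1.9930 0.7472 -0.4040
5 2.3080 0.3396 -2.4040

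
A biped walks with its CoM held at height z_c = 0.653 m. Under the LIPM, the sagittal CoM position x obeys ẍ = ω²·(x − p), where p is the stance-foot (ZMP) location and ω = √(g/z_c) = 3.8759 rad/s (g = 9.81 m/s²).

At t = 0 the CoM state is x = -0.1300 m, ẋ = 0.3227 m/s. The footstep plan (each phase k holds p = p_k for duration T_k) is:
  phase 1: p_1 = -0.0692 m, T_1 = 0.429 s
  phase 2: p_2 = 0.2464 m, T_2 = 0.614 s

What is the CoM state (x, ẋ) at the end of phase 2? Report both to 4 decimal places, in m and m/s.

phase 1: p=-0.0692, T=0.429, ωT=1.662761, cosh=2.731734, sinh=2.542119; start (x,ẋ)=(-0.130000, 0.322700) → end (x,ẋ)=(-0.023637, 0.282468)
phase 2: p=0.2464, T=0.614, ωT=2.379803, cosh=5.447670, sinh=5.355101; start (x,ẋ)=(-0.023637, 0.282468) → end (x,ẋ)=(-0.834405, -4.066060)

x = -0.8344, ẋ = -4.0661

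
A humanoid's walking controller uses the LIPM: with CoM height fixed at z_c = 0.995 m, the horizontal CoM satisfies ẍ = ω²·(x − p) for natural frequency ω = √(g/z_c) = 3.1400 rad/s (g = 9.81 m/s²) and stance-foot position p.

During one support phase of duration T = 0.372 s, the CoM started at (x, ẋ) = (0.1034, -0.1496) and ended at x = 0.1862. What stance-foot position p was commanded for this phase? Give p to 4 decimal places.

ωT = 3.1400·0.372 = 1.168080; cosh(ωT) = 1.763388, sinh(ωT) = 1.452424
x(T) = p + (x₀−p)·cosh(ωT) + (ẋ₀/ω)·sinh(ωT) ⇒ p·(1 − cosh) = x(T) − x₀·cosh − (ẋ₀/ω)·sinh
numerator   = 0.1862 − (0.1034)·1.763388 − (-0.1496/3.1400)·1.452424 = 0.073064
denominator = 1 − 1.763388 = -0.763388
p = 0.073064 / -0.763388 = -0.0957

p = -0.0957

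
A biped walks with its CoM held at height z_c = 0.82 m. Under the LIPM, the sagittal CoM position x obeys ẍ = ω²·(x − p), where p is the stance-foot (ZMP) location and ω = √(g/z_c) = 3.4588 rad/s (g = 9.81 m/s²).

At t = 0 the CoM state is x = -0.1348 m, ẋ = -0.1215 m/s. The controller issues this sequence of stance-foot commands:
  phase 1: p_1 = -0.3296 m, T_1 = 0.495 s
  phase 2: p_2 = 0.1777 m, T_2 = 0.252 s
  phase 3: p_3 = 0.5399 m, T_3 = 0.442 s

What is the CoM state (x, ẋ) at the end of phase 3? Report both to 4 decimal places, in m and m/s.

phase 1: p=-0.3296, T=0.495, ωT=1.712106, cosh=2.860552, sinh=2.680066; start (x,ẋ)=(-0.134800, -0.121500) → end (x,ẋ)=(0.133491, 1.458203)
phase 2: p=0.1777, T=0.252, ωT=0.871618, cosh=1.404525, sinh=0.986250; start (x,ẋ)=(0.133491, 1.458203) → end (x,ẋ)=(0.531402, 1.897273)
phase 3: p=0.5399, T=0.442, ωT=1.528790, cosh=2.414694, sinh=2.197896; start (x,ẋ)=(0.531402, 1.897273) → end (x,ẋ)=(1.725003, 4.516732)

x = 1.7250, ẋ = 4.5167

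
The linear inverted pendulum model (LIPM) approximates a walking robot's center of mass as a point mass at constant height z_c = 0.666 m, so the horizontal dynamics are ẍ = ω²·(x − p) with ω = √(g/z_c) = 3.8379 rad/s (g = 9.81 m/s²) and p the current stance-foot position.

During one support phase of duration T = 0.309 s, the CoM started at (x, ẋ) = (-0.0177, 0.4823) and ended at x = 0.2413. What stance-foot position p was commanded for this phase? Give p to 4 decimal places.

p = -0.1095

ωT = 3.8379·0.309 = 1.185911; cosh(ωT) = 1.789568, sinh(ωT) = 1.484100
x(T) = p + (x₀−p)·cosh(ωT) + (ẋ₀/ω)·sinh(ωT) ⇒ p·(1 − cosh) = x(T) − x₀·cosh − (ẋ₀/ω)·sinh
numerator   = 0.2413 − (-0.0177)·1.789568 − (0.4823/3.8379)·1.484100 = 0.086472
denominator = 1 − 1.789568 = -0.789568
p = 0.086472 / -0.789568 = -0.1095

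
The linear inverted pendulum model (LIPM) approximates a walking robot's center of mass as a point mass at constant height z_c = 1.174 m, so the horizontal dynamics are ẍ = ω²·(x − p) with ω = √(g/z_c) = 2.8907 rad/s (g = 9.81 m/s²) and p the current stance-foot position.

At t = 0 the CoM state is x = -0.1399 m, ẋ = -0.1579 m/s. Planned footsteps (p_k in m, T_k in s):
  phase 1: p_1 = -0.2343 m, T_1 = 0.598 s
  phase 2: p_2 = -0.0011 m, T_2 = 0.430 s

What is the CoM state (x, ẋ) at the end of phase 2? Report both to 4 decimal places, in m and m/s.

x = -0.0468, ẋ = 0.0404

phase 1: p=-0.2343, T=0.598, ωT=1.728639, cosh=2.905253, sinh=2.727727; start (x,ẋ)=(-0.139900, -0.157900) → end (x,ẋ)=(-0.109042, 0.285608)
phase 2: p=-0.0011, T=0.430, ωT=1.243001, cosh=1.877258, sinh=1.588741; start (x,ẋ)=(-0.109042, 0.285608) → end (x,ẋ)=(-0.046763, 0.040429)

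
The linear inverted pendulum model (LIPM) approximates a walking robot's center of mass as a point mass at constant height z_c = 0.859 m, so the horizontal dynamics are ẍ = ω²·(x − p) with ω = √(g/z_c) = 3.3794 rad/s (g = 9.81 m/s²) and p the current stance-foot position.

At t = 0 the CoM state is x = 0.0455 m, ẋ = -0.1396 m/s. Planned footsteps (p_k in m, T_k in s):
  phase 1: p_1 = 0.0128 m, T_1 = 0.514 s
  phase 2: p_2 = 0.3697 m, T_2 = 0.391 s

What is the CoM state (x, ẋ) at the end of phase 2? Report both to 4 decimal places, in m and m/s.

x = -0.4367, ẋ = -2.4153

phase 1: p=0.0128, T=0.514, ωT=1.737012, cosh=2.928194, sinh=2.752149; start (x,ẋ)=(0.045500, -0.139600) → end (x,ẋ)=(-0.005137, -0.104646)
phase 2: p=0.3697, T=0.391, ωT=1.321345, cosh=2.007619, sinh=1.740843; start (x,ẋ)=(-0.005137, -0.104646) → end (x,ẋ)=(-0.436736, -2.415256)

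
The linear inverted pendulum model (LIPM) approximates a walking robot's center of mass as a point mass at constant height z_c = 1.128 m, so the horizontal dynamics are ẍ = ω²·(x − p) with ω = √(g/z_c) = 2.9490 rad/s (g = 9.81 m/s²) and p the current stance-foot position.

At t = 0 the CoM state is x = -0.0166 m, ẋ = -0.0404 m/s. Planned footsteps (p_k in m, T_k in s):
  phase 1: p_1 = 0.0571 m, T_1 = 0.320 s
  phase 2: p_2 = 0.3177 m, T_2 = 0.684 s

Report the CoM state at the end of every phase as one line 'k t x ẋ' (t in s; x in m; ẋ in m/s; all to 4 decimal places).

phase 1: p=0.0571, T=0.320, ωT=0.943680, cosh=1.479306, sinh=1.090113; start (x,ẋ)=(-0.016600, -0.040400) → end (x,ẋ)=(-0.066859, -0.296691)
phase 2: p=0.3177, T=0.684, ωT=2.017116, cosh=3.824827, sinh=3.691789; start (x,ẋ)=(-0.066859, -0.296691) → end (x,ẋ)=(-1.524592, -5.321516)

1 0.3200 -0.0669 -0.2967
2 1.0040 -1.5246 -5.3215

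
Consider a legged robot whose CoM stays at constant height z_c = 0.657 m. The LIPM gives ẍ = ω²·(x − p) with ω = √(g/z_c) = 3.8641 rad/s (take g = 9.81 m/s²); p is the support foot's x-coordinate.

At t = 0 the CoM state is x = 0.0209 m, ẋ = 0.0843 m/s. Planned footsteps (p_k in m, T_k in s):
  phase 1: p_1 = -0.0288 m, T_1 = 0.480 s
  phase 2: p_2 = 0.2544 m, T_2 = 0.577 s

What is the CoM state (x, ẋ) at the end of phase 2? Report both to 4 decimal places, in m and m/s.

phase 1: p=-0.0288, T=0.480, ωT=1.854768, cosh=3.273352, sinh=3.116863; start (x,ẋ)=(0.020900, 0.084300) → end (x,ẋ)=(0.201884, 0.874524)
phase 2: p=0.2544, T=0.577, ωT=2.229586, cosh=4.701793, sinh=4.594220; start (x,ẋ)=(0.201884, 0.874524) → end (x,ẋ)=(1.047244, 3.179535)

x = 1.0472, ẋ = 3.1795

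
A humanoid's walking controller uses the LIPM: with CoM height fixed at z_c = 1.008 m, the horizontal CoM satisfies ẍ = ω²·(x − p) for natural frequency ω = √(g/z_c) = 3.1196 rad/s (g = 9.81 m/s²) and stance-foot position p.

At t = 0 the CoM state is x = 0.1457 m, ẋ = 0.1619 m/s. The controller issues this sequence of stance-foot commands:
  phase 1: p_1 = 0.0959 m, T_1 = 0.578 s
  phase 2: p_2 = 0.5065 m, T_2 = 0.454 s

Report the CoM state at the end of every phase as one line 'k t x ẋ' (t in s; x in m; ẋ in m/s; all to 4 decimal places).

phase 1: p=0.0959, T=0.578, ωT=1.803129, cosh=3.116694, sinh=2.951911; start (x,ẋ)=(0.145700, 0.161900) → end (x,ẋ)=(0.404309, 0.963190)
phase 2: p=0.5065, T=0.454, ωT=1.416298, cosh=2.182223, sinh=1.939612; start (x,ẋ)=(0.404309, 0.963190) → end (x,ẋ)=(0.882360, 1.483555)

1 0.5780 0.4043 0.9632
2 1.0320 0.8824 1.4836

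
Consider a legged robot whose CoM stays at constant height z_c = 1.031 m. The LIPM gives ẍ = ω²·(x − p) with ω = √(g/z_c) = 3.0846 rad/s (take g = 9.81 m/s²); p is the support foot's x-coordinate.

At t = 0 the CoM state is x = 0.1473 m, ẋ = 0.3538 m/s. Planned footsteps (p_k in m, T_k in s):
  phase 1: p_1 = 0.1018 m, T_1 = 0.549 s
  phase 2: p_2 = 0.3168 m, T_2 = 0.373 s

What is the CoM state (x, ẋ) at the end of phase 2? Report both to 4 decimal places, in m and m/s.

x = 1.3175, ẋ = 3.3092

phase 1: p=0.1018, T=0.549, ωT=1.693445, cosh=2.811035, sinh=2.627150; start (x,ẋ)=(0.147300, 0.353800) → end (x,ẋ)=(0.531033, 1.363263)
phase 2: p=0.3168, T=0.373, ωT=1.150556, cosh=1.738205, sinh=1.421744; start (x,ẋ)=(0.531033, 1.363263) → end (x,ẋ)=(1.317532, 3.309152)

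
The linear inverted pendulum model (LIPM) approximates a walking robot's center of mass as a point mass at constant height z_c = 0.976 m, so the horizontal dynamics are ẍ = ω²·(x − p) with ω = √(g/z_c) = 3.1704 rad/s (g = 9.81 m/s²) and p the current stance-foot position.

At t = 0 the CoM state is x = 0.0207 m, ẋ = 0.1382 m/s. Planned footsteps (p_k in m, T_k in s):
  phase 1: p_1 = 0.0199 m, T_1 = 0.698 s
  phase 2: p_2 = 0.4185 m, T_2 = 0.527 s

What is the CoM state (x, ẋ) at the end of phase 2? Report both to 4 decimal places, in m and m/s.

phase 1: p=0.0199, T=0.698, ωT=2.212939, cosh=4.625964, sinh=4.516585; start (x,ẋ)=(0.020700, 0.138200) → end (x,ẋ)=(0.220482, 0.650764)
phase 2: p=0.4185, T=0.527, ωT=1.670801, cosh=2.752260, sinh=2.564164; start (x,ẋ)=(0.220482, 0.650764) → end (x,ẋ)=(0.399829, 0.181298)

x = 0.3998, ẋ = 0.1813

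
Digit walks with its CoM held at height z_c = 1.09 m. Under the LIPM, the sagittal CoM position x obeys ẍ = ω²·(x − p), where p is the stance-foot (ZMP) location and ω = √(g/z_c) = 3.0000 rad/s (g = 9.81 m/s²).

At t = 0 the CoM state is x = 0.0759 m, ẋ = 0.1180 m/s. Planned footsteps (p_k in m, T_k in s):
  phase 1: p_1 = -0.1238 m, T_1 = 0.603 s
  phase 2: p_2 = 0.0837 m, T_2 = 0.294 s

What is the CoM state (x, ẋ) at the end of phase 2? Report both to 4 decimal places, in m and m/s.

x = 1.5580, ẋ = 4.6480

phase 1: p=-0.1238, T=0.603, ωT=1.809000, cosh=3.134079, sinh=2.970261; start (x,ẋ)=(0.075900, 0.118000) → end (x,ẋ)=(0.618906, 2.149305)
phase 2: p=0.0837, T=0.294, ωT=0.882000, cosh=1.414840, sinh=1.000886; start (x,ẋ)=(0.618906, 2.149305) → end (x,ẋ)=(1.558000, 4.647963)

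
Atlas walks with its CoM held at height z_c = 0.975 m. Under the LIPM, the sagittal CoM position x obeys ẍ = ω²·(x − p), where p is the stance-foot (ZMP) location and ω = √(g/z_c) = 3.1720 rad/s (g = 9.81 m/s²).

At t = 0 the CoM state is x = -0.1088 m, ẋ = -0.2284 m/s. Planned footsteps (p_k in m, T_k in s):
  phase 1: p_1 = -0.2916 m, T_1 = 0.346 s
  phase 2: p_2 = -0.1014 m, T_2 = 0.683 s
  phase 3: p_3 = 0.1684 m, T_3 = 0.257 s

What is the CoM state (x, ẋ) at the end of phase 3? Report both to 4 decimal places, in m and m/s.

x = 1.1996, ẋ = 3.6667

phase 1: p=-0.2916, T=0.346, ωT=1.097512, cosh=1.665201, sinh=1.331500; start (x,ẋ)=(-0.108800, -0.228400) → end (x,ẋ)=(-0.083076, 0.391727)
phase 2: p=-0.1014, T=0.683, ωT=2.166476, cosh=4.421027, sinh=4.306447; start (x,ẋ)=(-0.083076, 0.391727) → end (x,ẋ)=(0.511437, 1.982144)
phase 3: p=0.1684, T=0.257, ωT=0.815204, cosh=1.351093, sinh=0.908544; start (x,ẋ)=(0.511437, 1.982144) → end (x,ẋ)=(1.199613, 3.666659)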